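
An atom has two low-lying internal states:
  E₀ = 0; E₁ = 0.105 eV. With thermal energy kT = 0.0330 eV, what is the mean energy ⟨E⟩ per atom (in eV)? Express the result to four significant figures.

Eᵢ/kT = 0, 3.18182.
Z = Σ e^(−Eᵢ/kT) = e^(−0) + e^(−3.18182) = 1.00000 + 0.0415100 = 1.04151.
⟨E⟩ = Σ Eᵢ e^(−Eᵢ/kT) / Z = (0·1.00000 + 0.105·0.0415100) / 1.04151 = 0.004185 eV.

0.004185 eV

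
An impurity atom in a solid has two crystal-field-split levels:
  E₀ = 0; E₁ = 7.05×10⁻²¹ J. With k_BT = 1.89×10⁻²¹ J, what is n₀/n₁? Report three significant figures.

41.7

n₀/n₁ = exp[−(E₀−E₁)/kT] = exp(−(-7.05 ×10⁻²¹ J)/(1.89 ×10⁻²¹ J)) = exp(3.7302) = 41.7.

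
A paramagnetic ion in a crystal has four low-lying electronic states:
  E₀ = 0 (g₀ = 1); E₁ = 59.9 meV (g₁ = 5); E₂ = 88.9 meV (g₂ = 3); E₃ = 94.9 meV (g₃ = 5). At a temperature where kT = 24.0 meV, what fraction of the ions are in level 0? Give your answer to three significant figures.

Eᵢ/kT = 0, 2.4958, 3.7042, 3.9542.
Z = Σ gᵢe^(−Eᵢ/kT) = 1·e^(−0) + 5·e^(−2.4958) + 3·e^(−3.7042) + 5·e^(−3.9542) = 1.0000 + 0.41215 + 0.073860 + 0.095870 = 1.5819.
P₀ = g₀ e^(−E₀/kT) / Z = 1.0000/1.5819 = 0.632.

0.632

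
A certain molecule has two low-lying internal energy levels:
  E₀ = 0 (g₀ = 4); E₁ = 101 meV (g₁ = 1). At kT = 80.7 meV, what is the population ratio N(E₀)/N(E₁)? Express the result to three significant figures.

n₀/n₁ = (g₀/g₁) exp[−(E₀−E₁)/kT] = (4/1) × exp(−(-101 meV)/(80.7 meV)) = (4/1) × exp(1.2515) = 14.0.

14.0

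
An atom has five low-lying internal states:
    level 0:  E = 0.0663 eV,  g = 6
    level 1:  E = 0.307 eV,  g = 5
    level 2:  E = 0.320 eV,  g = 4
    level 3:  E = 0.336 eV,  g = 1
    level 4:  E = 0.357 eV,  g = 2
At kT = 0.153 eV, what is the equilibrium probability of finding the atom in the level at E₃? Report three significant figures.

Eᵢ/kT = 0.43333, 2.0065, 2.0915, 2.1961, 2.3333.
Z = Σ gᵢe^(−Eᵢ/kT) = 6·e^(−0.43333) + 5·e^(−2.0065) + 4·e^(−2.0915) + 1·e^(−2.1961) + 2·e^(−2.3333) = 3.8901 + 0.67229 + 0.49401 + 0.11124 + 0.19395 = 5.3616.
P₃ = g₃ e^(−E₃/kT) / Z = 0.11124/5.3616 = 0.0207.

0.0207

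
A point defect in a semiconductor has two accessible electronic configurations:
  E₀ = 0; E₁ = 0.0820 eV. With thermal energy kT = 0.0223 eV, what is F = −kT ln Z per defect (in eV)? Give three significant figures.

-0.000557 eV

Eᵢ/kT = 0, 3.6771.
Z = Σ e^(−Eᵢ/kT) = e^(−0) + e^(−3.6771) = 1.0000 + 0.025296 = 1.0253.
F = −kT ln Z = −0.0223 × ln(1.0253) = −0.0223 × 0.024985 = -0.000557 eV.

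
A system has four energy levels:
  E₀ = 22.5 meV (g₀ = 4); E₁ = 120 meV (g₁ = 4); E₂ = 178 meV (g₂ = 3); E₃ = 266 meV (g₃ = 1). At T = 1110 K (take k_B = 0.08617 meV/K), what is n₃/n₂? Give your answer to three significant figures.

0.133

k_BT = 0.08617 × 1110 K = 95.649 meV.
n₃/n₂ = (g₃/g₂) exp[−(E₃−E₂)/kT] = (1/3) × exp(−(88 meV)/(95.649 meV)) = (1/3) × exp(-0.92003) = 0.133.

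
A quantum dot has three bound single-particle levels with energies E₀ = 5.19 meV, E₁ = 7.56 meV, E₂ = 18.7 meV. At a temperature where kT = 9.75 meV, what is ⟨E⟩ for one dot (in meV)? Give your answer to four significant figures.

Eᵢ/kT = 0.532308, 0.775385, 1.91795.
Z = Σ e^(−Eᵢ/kT) = e^(−0.532308) + e^(−0.775385) + e^(−1.91795) = 0.587248 + 0.460526 + 0.146908 = 1.19468.
⟨E⟩ = Σ Eᵢ e^(−Eᵢ/kT) / Z = (5.19·0.587248 + 7.56·0.460526 + 18.7·0.146908) / 1.19468 = 7.765 meV.

7.765 meV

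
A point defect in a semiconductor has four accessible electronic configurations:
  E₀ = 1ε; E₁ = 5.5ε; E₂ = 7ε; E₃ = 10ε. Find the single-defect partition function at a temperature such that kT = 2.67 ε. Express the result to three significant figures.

Z = 0.911

Eᵢ/kT = 0.37453, 2.0599, 2.6217, 3.7453.
Z = Σ e^(−Eᵢ/kT) = e^(−0.37453) + e^(−2.0599) + e^(−2.6217) + e^(−3.7453) = 0.68761 + 0.12747 + 0.072679 + 0.023629 = 0.91139.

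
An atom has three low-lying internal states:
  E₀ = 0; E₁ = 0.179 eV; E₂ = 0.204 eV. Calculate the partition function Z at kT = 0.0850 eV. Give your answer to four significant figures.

Eᵢ/kT = 0, 2.10588, 2.40000.
Z = Σ e^(−Eᵢ/kT) = e^(−0) + e^(−2.10588) + e^(−2.40000) = 1.00000 + 0.121738 + 0.0907180 = 1.21246.

Z = 1.212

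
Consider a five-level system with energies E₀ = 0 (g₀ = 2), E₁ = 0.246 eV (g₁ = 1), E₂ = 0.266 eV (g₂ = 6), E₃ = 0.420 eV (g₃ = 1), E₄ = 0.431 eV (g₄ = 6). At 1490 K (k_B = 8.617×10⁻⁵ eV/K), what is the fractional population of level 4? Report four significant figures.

k_BT = 8.617×10⁻⁵ × 1490 K = 0.128393 eV.
Eᵢ/kT = 0, 1.91599, 2.07176, 3.27121, 3.35688.
Z = Σ gᵢe^(−Eᵢ/kT) = 2·e^(−0) + 1·e^(−1.91599) + 6·e^(−2.07176) + 1·e^(−3.27121) + 6·e^(−3.35688) = 2.00000 + 0.147196 + 0.755783 + 0.0379605 + 0.209063 = 3.15000.
P₄ = g₄ e^(−E₄/kT) / Z = 0.209063/3.15000 = 0.06637.

0.06637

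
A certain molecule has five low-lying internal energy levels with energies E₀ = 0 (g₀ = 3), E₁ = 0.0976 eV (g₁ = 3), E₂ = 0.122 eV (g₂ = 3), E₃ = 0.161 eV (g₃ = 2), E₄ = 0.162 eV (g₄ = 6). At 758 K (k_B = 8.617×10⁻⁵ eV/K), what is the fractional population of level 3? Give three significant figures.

0.0354

k_BT = 8.617×10⁻⁵ × 758 K = 0.065317 eV.
Eᵢ/kT = 0, 1.4943, 1.8678, 2.4649, 2.4802.
Z = Σ gᵢe^(−Eᵢ/kT) = 3·e^(−0) + 3·e^(−1.4943) + 3·e^(−1.8678) + 2·e^(−2.4649) + 6·e^(−2.4802) = 3.0000 + 0.67322 + 0.46339 + 0.17003 + 0.50236 = 4.8090.
P₃ = g₃ e^(−E₃/kT) / Z = 0.17003/4.8090 = 0.0354.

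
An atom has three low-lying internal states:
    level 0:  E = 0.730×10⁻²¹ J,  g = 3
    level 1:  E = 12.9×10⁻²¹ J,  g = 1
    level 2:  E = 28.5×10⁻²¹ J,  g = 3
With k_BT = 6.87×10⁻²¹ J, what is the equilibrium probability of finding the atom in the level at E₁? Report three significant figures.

Eᵢ/kT = 0.10626, 1.8777, 4.1485.
Z = Σ gᵢe^(−Eᵢ/kT) = 3·e^(−0.10626) + 1·e^(−1.8777) + 3·e^(−4.1485) = 2.6976 + 0.15294 + 0.047364 = 2.8979.
P₁ = g₁ e^(−E₁/kT) / Z = 0.15294/2.8979 = 0.0528.

0.0528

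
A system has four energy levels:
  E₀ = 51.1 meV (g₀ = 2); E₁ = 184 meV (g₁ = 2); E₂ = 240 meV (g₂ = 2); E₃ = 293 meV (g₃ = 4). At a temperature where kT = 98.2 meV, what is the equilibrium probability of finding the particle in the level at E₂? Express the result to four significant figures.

0.09276

Eᵢ/kT = 0.520367, 1.87373, 2.44399, 2.98371.
Z = Σ gᵢe^(−Eᵢ/kT) = 2·e^(−0.520367) + 2·e^(−1.87373) + 2·e^(−2.44399) + 4·e^(−2.98371) = 1.18860 + 0.307100 + 0.173628 + 0.202419 = 1.87175.
P₂ = g₂ e^(−E₂/kT) / Z = 0.173628/1.87175 = 0.09276.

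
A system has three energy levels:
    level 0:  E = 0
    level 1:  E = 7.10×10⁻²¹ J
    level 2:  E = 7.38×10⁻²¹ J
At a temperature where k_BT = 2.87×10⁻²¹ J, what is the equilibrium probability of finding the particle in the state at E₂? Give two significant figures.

0.066

Eᵢ/kT = 0, 2.474, 2.571.
Z = Σ e^(−Eᵢ/kT) = e^(−0) + e^(−2.474) + e^(−2.571) = 1.000 + 0.08425 + 0.07646 = 1.161.
P₂ = e^(−E₂/kT) / Z = 0.07646/1.161 = 0.066.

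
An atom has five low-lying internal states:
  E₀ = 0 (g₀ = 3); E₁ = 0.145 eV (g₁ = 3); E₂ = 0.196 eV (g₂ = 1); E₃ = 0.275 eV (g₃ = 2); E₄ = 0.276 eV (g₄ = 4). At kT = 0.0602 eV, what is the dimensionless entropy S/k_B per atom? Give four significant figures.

1.529

Eᵢ/kT = 0, 2.40864, 3.25581, 4.56811, 4.58472.
Z = Σ gᵢe^(−Eᵢ/kT) = 3·e^(−0) + 3·e^(−2.40864) + 1·e^(−3.25581) + 2·e^(−4.56811) + 4·e^(−4.58472) = 3.00000 + 0.269813 + 0.0385496 + 0.0207551 + 0.0408264 = 3.36994.
⟨E⟩ = Σ EᵢPᵢ = 0.0188889 eV.
S/k_B = ln Z + ⟨E⟩/kT = ln(3.36994) + 0.0188889/0.0602 = 1.21489 + 0.313769 = 1.529.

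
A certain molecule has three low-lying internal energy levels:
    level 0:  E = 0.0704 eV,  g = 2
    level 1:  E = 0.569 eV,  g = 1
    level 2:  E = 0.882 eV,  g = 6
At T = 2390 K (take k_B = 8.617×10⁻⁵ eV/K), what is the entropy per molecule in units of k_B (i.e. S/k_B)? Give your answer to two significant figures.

1.1

k_BT = 8.617×10⁻⁵ × 2390 K = 0.2059 eV.
Eᵢ/kT = 0.3419, 2.763, 4.284.
Z = Σ gᵢe^(−Eᵢ/kT) = 2·e^(−0.3419) + 1·e^(−2.763) + 6·e^(−4.284) = 1.421 + 0.06310 + 0.08272 = 1.567.
⟨E⟩ = Σ EᵢPᵢ = 0.1333 eV.
S/k_B = ln Z + ⟨E⟩/kT = ln(1.567) + 0.1333/0.2059 = 0.4492 + 0.6474 = 1.1.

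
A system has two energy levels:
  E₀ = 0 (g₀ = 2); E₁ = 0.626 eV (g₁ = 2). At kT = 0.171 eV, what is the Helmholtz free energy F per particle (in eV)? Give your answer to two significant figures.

Eᵢ/kT = 0, 3.661.
Z = Σ gᵢe^(−Eᵢ/kT) = 2·e^(−0) + 2·e^(−3.661) = 2.000 + 0.05141 = 2.051.
F = −kT ln Z = −0.171 × ln(2.051) = −0.171 × 0.7183 = -0.12 eV.

-0.12 eV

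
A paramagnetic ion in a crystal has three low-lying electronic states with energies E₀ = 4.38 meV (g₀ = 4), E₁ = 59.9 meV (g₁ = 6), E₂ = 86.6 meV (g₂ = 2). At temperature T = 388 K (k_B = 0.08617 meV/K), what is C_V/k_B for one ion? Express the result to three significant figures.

k_BT = 0.08617 × 388 K = 33.434 meV.
Eᵢ/kT = 0.13100, 1.7916, 2.5902.
Z = Σ gᵢe^(−Eᵢ/kT) = 4·e^(−0.13100) + 6·e^(−1.7916) + 2·e^(−2.5902) = 3.5089 + 1.0002 + 0.15001 = 4.6591.
⟨E⟩ = 18.946 meV, ⟨E²⟩ = 1026.2 meV².
C_V/k_B = (⟨E²⟩ − ⟨E⟩²)/(kT)² = (1026.2 − 358.95)/1117.8 = 0.597.

0.597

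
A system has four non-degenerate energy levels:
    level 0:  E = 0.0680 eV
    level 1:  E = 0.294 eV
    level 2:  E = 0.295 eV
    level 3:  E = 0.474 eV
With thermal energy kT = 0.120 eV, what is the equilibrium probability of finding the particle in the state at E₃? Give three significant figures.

0.0254

Eᵢ/kT = 0.56667, 2.4500, 2.4583, 3.9500.
Z = Σ e^(−Eᵢ/kT) = e^(−0.56667) + e^(−2.4500) + e^(−2.4583) + e^(−3.9500) = 0.56741 + 0.086294 + 0.085580 + 0.019255 = 0.75854.
P₃ = e^(−E₃/kT) / Z = 0.019255/0.75854 = 0.0254.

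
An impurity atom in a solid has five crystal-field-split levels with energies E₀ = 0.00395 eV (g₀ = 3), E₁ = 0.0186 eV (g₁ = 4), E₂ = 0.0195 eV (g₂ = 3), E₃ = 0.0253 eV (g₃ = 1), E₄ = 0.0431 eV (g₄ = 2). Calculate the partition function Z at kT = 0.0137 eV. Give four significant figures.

Eᵢ/kT = 0.288321, 1.35766, 1.42336, 1.84672, 3.14599.
Z = Σ gᵢe^(−Eᵢ/kT) = 3·e^(−0.288321) + 4·e^(−1.35766) + 3·e^(−1.42336) + 1·e^(−1.84672) + 2·e^(−3.14599) = 2.24856 + 1.02905 + 0.722710 + 0.157754 + 0.0860486 = 4.24412.

Z = 4.244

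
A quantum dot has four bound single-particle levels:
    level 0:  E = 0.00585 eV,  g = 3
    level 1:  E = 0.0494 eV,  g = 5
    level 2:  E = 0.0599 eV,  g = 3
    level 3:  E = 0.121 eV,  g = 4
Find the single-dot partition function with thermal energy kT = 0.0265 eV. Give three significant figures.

Eᵢ/kT = 0.22075, 1.8642, 2.2604, 4.5660.
Z = Σ gᵢe^(−Eᵢ/kT) = 3·e^(−0.22075) + 5·e^(−1.8642) + 3·e^(−2.2604) + 4·e^(−4.5660) = 2.4058 + 0.77510 + 0.31293 + 0.041598 = 3.5354.

Z = 3.54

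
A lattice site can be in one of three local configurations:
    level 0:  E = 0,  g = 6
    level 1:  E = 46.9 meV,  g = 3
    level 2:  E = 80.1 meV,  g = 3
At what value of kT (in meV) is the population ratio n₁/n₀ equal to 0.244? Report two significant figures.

65 meV

n₁/n₀ = (g₁/g₀) exp[−(E₁−E₀)/kT] = 0.244.
⇒ (E₁−E₀)/kT = ln((3/6)/0.244) = ln(2.049) = 0.7174.
kT = 46.9 meV / 0.7174 = 65 meV.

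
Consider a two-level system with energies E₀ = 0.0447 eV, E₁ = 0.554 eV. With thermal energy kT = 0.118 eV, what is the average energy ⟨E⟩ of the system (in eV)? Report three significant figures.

Eᵢ/kT = 0.37881, 4.6949.
Z = Σ e^(−Eᵢ/kT) = e^(−0.37881) + e^(−4.6949) = 0.68468 + 0.0091418 = 0.69382.
⟨E⟩ = Σ Eᵢ e^(−Eᵢ/kT) / Z = (0.0447·0.68468 + 0.554·0.0091418) / 0.69382 = 0.0514 eV.

0.0514 eV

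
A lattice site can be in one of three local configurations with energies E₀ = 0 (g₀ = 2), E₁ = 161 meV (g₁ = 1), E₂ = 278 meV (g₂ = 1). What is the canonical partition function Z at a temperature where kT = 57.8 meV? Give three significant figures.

Eᵢ/kT = 0, 2.7855, 4.8097.
Z = Σ gᵢe^(−Eᵢ/kT) = 2·e^(−0) + 1·e^(−2.7855) + 1·e^(−4.8097) = 2.0000 + 0.061698 + 0.0081503 = 2.0698.

Z = 2.07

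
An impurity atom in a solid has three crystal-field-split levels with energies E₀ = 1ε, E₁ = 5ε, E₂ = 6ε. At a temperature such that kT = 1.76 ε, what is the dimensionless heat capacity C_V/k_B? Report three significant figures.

0.745

Eᵢ/kT = 0.56818, 2.8409, 3.4091.
Z = Σ e^(−Eᵢ/kT) = e^(−0.56818) + e^(−2.8409) + e^(−3.4091) = 0.56656 + 0.058373 + 0.033071 = 0.65800.
⟨E⟩ = 1.6062 ε, ⟨E²⟩ = 4.8882 ε².
C_V/k_B = (⟨E²⟩ − ⟨E⟩²)/(kT)² = (4.8882 − 2.5799)/3.0976 = 0.745.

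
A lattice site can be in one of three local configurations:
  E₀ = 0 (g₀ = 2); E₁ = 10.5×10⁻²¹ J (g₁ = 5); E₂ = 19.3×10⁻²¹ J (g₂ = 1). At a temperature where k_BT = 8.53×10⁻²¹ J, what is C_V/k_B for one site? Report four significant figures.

Eᵢ/kT = 0, 1.23095, 2.26260.
Z = Σ gᵢe^(−Eᵢ/kT) = 2·e^(−0) + 5·e^(−1.23095) + 1·e^(−2.26260) = 2.00000 + 1.46008 + 0.104080 = 3.56416.
⟨E⟩ = 4.86498, ⟨E²⟩ = 56.0420.
C_V/k_B = (⟨E²⟩ − ⟨E⟩²)/(kT)² = (56.0420 − 23.6680)/72.7609 = 0.4449.

0.4449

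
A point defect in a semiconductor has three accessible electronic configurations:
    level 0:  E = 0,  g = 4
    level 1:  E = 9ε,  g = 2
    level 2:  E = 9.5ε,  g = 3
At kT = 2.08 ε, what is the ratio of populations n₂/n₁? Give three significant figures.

n₂/n₁ = (g₂/g₁) exp[−(E₂−E₁)/kT] = (3/2) × exp(−(0.5ε)/(2.08ε)) = (3/2) × exp(-0.24038) = 1.18.

1.18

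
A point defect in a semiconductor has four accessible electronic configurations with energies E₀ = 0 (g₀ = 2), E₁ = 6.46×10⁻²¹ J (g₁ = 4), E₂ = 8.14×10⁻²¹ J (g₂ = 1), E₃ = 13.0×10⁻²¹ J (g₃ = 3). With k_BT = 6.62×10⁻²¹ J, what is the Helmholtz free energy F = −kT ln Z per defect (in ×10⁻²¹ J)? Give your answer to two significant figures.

Eᵢ/kT = 0, 0.9758, 1.230, 1.964.
Z = Σ gᵢe^(−Eᵢ/kT) = 2·e^(−0) + 4·e^(−0.9758) + 1·e^(−1.230) + 3·e^(−1.964) = 2.000 + 1.508 + 0.2923 + 0.4209 = 4.221.
F = −kT ln Z = −6.62 × ln(4.221) = −6.62 × 1.440 = -9.5 ×10⁻²¹ J.

-9.5 ×10⁻²¹ J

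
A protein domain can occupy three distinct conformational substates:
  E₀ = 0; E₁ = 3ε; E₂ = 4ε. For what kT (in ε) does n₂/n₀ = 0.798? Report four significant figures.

17.73 ε

n₂/n₀ = exp[−(E₂−E₀)/kT] = 0.798.
⇒ (E₂−E₀)/kT = ln(1/0.798) = ln(1.25313) = 0.225644.
kT = 4ε / 0.225644 = 17.73 ε.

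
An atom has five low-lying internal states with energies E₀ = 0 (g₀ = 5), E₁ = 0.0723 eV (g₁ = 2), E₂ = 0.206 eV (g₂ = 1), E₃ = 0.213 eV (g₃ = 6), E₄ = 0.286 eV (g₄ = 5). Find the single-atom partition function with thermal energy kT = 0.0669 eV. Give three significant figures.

Z = 6.04

Eᵢ/kT = 0, 1.0807, 3.0792, 3.1839, 4.2750.
Z = Σ gᵢe^(−Eᵢ/kT) = 5·e^(−0) + 2·e^(−1.0807) + 1·e^(−3.0792) + 6·e^(−3.1839) + 5·e^(−4.2750) = 5.0000 + 0.67872 + 0.045996 + 0.24854 + 0.069560 = 6.0428.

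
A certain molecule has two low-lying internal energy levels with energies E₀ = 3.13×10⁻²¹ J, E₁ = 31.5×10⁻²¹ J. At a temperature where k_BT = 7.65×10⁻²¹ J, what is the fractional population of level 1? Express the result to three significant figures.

0.0239

Eᵢ/kT = 0.40915, 4.1176.
Z = Σ e^(−Eᵢ/kT) = e^(−0.40915) + e^(−4.1176) = 0.66421 + 0.016284 = 0.68049.
P₁ = e^(−E₁/kT) / Z = 0.016284/0.68049 = 0.0239.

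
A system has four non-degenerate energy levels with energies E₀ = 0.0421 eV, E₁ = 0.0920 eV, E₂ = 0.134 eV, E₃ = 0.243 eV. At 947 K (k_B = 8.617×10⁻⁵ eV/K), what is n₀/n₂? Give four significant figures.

3.084

k_BT = 8.617×10⁻⁵ × 947 K = 0.0816030 eV.
n₀/n₂ = exp[−(E₀−E₂)/kT] = exp(−(-0.0919 eV)/(0.0816030 eV)) = exp(1.12618) = 3.084.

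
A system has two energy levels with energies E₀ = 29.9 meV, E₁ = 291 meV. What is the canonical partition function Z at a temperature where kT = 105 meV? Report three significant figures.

Eᵢ/kT = 0.28476, 2.7714.
Z = Σ e^(−Eᵢ/kT) = e^(−0.28476) + e^(−2.7714) = 0.75219 + 0.062574 = 0.81476.

Z = 0.815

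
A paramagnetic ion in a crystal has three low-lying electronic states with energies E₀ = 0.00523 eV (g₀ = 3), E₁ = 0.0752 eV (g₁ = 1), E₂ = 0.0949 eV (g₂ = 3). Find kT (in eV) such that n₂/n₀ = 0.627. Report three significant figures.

n₂/n₀ = (g₂/g₀) exp[−(E₂−E₀)/kT] = 0.627.
⇒ (E₂−E₀)/kT = ln((3/3)/0.627) = ln(1.5949) = 0.46681.
kT = 0.08967 eV / 0.46681 = 0.192 eV.

0.192 eV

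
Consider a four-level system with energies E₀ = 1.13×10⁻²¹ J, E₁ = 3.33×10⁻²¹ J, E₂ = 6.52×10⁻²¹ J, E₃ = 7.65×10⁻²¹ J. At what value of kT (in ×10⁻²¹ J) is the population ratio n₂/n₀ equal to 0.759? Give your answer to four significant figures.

19.55 ×10⁻²¹ J

n₂/n₀ = exp[−(E₂−E₀)/kT] = 0.759.
⇒ (E₂−E₀)/kT = ln(1/0.759) = ln(1.31752) = 0.275751.
kT = 5.39 ×10⁻²¹ J / 0.275751 = 19.55 ×10⁻²¹ J.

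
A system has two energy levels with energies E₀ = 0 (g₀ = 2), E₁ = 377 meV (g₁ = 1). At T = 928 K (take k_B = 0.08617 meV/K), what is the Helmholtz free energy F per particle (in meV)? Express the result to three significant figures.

k_BT = 0.08617 × 928 K = 79.966 meV.
Eᵢ/kT = 0, 4.7145.
Z = Σ gᵢe^(−Eᵢ/kT) = 2·e^(−0) + 1·e^(−4.7145) = 2.0000 + 0.0089643 = 2.0090.
F = −kT ln Z = −79.966 × ln(2.0090) = −79.966 × 0.69764 = -55.8 meV.

-55.8 meV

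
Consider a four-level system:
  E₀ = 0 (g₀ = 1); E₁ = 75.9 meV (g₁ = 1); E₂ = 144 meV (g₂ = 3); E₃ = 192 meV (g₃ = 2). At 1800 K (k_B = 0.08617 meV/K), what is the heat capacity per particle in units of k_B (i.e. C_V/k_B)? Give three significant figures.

0.216

k_BT = 0.08617 × 1800 K = 155.11 meV.
Eᵢ/kT = 0, 0.48933, 0.92837, 1.2378.
Z = Σ gᵢe^(−Eᵢ/kT) = 1·e^(−0) + 1·e^(−0.48933) + 3·e^(−0.92837) + 2·e^(−1.2378) = 1.0000 + 0.61304 + 1.1856 + 0.58004 = 3.3787.
⟨E⟩ = 97.263 meV, ⟨E²⟩ = 14650 meV².
C_V/k_B = (⟨E²⟩ − ⟨E⟩²)/(kT)² = (14650 − 9460.1)/24059 = 0.216.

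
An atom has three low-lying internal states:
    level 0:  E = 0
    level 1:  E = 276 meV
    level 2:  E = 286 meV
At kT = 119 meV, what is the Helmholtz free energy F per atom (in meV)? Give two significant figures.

-21 meV

Eᵢ/kT = 0, 2.319, 2.403.
Z = Σ e^(−Eᵢ/kT) = e^(−0) + e^(−2.319) + e^(−2.403) = 1.000 + 0.09837 + 0.09045 = 1.189.
F = −kT ln Z = −119 × ln(1.189) = −119 × 0.1731 = -21 meV.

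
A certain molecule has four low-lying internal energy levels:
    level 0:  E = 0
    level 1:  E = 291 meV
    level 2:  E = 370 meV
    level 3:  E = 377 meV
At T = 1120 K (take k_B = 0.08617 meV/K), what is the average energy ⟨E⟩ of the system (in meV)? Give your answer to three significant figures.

27.4 meV

k_BT = 0.08617 × 1120 K = 96.510 meV.
Eᵢ/kT = 0, 3.0152, 3.8338, 3.9063.
Z = Σ e^(−Eᵢ/kT) = e^(−0) + e^(−3.0152) + e^(−3.8338) + e^(−3.9063) = 1.0000 + 0.049036 + 0.021627 + 0.020115 = 1.0908.
⟨E⟩ = Σ Eᵢ e^(−Eᵢ/kT) / Z = (0·1.0000 + 291·0.049036 + 370·0.021627 + 377·0.020115) / 1.0908 = 27.4 meV.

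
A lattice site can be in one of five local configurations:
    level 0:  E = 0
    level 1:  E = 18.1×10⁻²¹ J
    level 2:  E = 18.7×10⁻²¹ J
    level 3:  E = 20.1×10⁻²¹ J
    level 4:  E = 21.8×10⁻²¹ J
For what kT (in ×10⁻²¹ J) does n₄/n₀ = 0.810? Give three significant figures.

n₄/n₀ = exp[−(E₄−E₀)/kT] = 0.810.
⇒ (E₄−E₀)/kT = ln(1/0.810) = ln(1.2346) = 0.21075.
kT = 21.8 ×10⁻²¹ J / 0.21075 = 103 ×10⁻²¹ J.

103 ×10⁻²¹ J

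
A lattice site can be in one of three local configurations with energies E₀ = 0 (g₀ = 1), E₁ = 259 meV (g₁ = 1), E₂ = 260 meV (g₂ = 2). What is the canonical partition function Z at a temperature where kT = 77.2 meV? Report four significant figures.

Eᵢ/kT = 0, 3.35492, 3.36788.
Z = Σ gᵢe^(−Eᵢ/kT) = 1·e^(−0) + 1·e^(−3.35492) + 2·e^(−3.36788) = 1.00000 + 0.0349122 + 0.0689252 = 1.10384.

Z = 1.104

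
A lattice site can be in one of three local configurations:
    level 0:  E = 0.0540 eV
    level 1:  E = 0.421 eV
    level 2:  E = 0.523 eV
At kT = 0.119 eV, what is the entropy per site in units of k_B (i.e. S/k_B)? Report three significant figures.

0.268

Eᵢ/kT = 0.45378, 3.5378, 4.3950.
Z = Σ e^(−Eᵢ/kT) = e^(−0.45378) + e^(−3.5378) + e^(−4.3950) = 0.63522 + 0.029077 + 0.012339 = 0.67664.
⟨E⟩ = Σ EᵢPᵢ = 0.078323 eV.
S/k_B = ln Z + ⟨E⟩/kT = ln(0.67664) + 0.078323/0.119 = -0.39062 + 0.65818 = 0.268.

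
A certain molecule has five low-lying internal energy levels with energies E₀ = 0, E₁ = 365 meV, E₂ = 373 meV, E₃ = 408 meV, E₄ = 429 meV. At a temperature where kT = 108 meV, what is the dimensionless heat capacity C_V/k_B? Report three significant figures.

Eᵢ/kT = 0, 3.3796, 3.4537, 3.7778, 3.9722.
Z = Σ e^(−Eᵢ/kT) = e^(−0) + e^(−3.3796) + e^(−3.4537) + e^(−3.7778) + e^(−3.9722) = 1.0000 + 0.034061 + 0.031628 + 0.022873 + 0.018832 = 1.1074.
⟨E⟩ = 37.602 meV, ⟨E²⟩ = 14639 meV².
C_V/k_B = (⟨E²⟩ − ⟨E⟩²)/(kT)² = (14639 − 1413.9)/11664 = 1.13.

1.13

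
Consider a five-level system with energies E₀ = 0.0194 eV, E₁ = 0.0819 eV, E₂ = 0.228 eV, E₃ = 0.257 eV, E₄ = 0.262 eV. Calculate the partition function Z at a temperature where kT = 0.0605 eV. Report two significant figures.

Eᵢ/kT = 0.3207, 1.354, 3.769, 4.248, 4.331.
Z = Σ e^(−Eᵢ/kT) = e^(−0.3207) + e^(−1.354) + e^(−3.769) + e^(−4.248) + e^(−4.331) = 0.7256 + 0.2582 + 0.02308 + 0.01429 + 0.01315 = 1.034.

Z = 1.0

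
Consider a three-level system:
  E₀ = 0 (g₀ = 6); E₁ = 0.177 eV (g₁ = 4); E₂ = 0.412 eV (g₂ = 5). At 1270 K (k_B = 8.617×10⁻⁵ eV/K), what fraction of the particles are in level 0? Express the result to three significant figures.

k_BT = 8.617×10⁻⁵ × 1270 K = 0.10944 eV.
Eᵢ/kT = 0, 1.6173, 3.7646.
Z = Σ gᵢe^(−Eᵢ/kT) = 6·e^(−0) + 4·e^(−1.6173) + 5·e^(−3.7646) = 6.0000 + 0.79373 + 0.11588 = 6.9096.
P₀ = g₀ e^(−E₀/kT) / Z = 6.0000/6.9096 = 0.868.

0.868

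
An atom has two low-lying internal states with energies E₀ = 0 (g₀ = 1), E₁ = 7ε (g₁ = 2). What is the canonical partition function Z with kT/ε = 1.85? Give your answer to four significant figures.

Eᵢ/kT = 0, 3.78378.
Z = Σ gᵢe^(−Eᵢ/kT) = 1·e^(−0) + 2·e^(−3.78378) = 1.00000 + 0.0454732 = 1.04547.

Z = 1.045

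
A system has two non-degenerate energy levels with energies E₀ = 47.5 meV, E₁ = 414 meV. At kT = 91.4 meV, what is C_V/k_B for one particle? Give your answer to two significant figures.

0.28

Eᵢ/kT = 0.5197, 4.530.
Z = Σ e^(−Eᵢ/kT) = e^(−0.5197) + e^(−4.530) = 0.5947 + 0.01078 = 0.6055.
⟨E⟩ = 54.02 meV, ⟨E²⟩ = 5267 meV².
C_V/k_B = (⟨E²⟩ − ⟨E⟩²)/(kT)² = (5267 − 2918)/8354 = 0.28.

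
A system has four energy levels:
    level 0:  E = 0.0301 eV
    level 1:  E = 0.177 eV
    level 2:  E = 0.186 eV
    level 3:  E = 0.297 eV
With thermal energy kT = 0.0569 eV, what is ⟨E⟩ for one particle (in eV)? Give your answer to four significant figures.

Eᵢ/kT = 0.528998, 3.11072, 3.26889, 5.21968.
Z = Σ e^(−Eᵢ/kT) = e^(−0.528998) + e^(−3.11072) + e^(−3.26889) + e^(−5.21968) = 0.589195 + 0.0445689 + 0.0380486 + 0.00540906 = 0.677222.
⟨E⟩ = Σ Eᵢ e^(−Eᵢ/kT) / Z = (0.0301·0.589195 + 0.177·0.0445689 + 0.186·0.0380486 + 0.297·0.00540906) / 0.677222 = 0.05066 eV.

0.05066 eV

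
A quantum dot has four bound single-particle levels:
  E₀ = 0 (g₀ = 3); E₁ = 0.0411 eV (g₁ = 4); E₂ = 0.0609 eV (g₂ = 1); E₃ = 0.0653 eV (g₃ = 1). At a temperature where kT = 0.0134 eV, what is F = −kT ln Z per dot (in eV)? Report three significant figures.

-0.0156 eV

Eᵢ/kT = 0, 3.0672, 4.5448, 4.8731.
Z = Σ gᵢe^(−Eᵢ/kT) = 3·e^(−0) + 4·e^(−3.0672) + 1·e^(−4.5448) + 1·e^(−4.8731) = 3.0000 + 0.18621 + 0.010622 + 0.0076496 = 3.2045.
F = −kT ln Z = −0.0134 × ln(3.2045) = −0.0134 × 1.1646 = -0.0156 eV.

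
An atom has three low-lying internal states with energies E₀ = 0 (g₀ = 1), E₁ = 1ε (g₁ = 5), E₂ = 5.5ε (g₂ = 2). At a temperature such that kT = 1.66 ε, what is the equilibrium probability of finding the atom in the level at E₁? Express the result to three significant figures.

Eᵢ/kT = 0, 0.60241, 3.3133.
Z = Σ gᵢe^(−Eᵢ/kT) = 1·e^(−0) + 5·e^(−0.60241) + 2·e^(−3.3133) = 1.0000 + 2.7375 + 0.072792 = 3.8103.
P₁ = g₁ e^(−E₁/kT) / Z = 2.7375/3.8103 = 0.718.

0.718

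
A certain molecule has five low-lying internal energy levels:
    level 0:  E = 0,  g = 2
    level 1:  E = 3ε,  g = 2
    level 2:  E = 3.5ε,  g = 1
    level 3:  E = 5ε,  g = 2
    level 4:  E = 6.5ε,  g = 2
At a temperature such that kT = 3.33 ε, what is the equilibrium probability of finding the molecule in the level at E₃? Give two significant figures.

Eᵢ/kT = 0, 0.9009, 1.051, 1.502, 1.952.
Z = Σ gᵢe^(−Eᵢ/kT) = 2·e^(−0) + 2·e^(−0.9009) + 1·e^(−1.051) + 2·e^(−1.502) + 2·e^(−1.952) = 2.000 + 0.8124 + 0.3496 + 0.4454 + 0.2840 = 3.891.
P₃ = g₃ e^(−E₃/kT) / Z = 0.4454/3.891 = 0.11.

0.11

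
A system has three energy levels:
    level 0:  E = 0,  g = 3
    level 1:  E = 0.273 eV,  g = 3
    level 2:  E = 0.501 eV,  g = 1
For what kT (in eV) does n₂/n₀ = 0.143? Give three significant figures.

0.592 eV

n₂/n₀ = (g₂/g₀) exp[−(E₂−E₀)/kT] = 0.143.
⇒ (E₂−E₀)/kT = ln((1/3)/0.143) = ln(2.3310) = 0.84630.
kT = 0.501 eV / 0.84630 = 0.592 eV.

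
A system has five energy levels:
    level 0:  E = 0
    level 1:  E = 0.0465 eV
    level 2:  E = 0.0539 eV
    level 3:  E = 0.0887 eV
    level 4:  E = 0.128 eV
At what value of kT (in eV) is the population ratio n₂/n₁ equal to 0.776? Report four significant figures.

0.02918 eV

n₂/n₁ = exp[−(E₂−E₁)/kT] = 0.776.
⇒ (E₂−E₁)/kT = ln(1/0.776) = ln(1.28866) = 0.253603.
kT = 0.0074 eV / 0.253603 = 0.02918 eV.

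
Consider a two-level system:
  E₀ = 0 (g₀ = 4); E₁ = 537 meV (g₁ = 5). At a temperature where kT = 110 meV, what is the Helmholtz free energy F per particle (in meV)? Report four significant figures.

-153.5 meV

Eᵢ/kT = 0, 4.88182.
Z = Σ gᵢe^(−Eᵢ/kT) = 4·e^(−0) + 5·e^(−4.88182) = 4.00000 + 0.0379160 = 4.03792.
F = −kT ln Z = −110 × ln(4.03792) = −110 × 1.39573 = -153.5 meV.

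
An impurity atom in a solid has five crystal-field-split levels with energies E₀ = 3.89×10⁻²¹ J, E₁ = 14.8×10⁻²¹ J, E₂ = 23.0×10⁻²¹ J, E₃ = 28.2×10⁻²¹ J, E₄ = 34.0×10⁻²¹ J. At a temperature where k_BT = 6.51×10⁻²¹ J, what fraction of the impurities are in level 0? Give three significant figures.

Eᵢ/kT = 0.59754, 2.2734, 3.5330, 4.3318, 5.2227.
Z = Σ e^(−Eᵢ/kT) = e^(−0.59754) + e^(−2.2734) + e^(−3.5330) + e^(−4.3318) + e^(−5.2227) = 0.55016 + 0.10296 + 0.029217 + 0.013144 + 0.0053927 = 0.70087.
P₀ = e^(−E₀/kT) / Z = 0.55016/0.70087 = 0.785.

0.785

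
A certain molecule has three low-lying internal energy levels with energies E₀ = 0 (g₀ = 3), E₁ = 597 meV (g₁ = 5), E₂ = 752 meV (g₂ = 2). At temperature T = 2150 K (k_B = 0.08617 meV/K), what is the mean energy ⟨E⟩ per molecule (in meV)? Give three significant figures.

44.8 meV

k_BT = 0.08617 × 2150 K = 185.27 meV.
Eᵢ/kT = 0, 3.2223, 4.0589.
Z = Σ gᵢe^(−Eᵢ/kT) = 3·e^(−0) + 5·e^(−3.2223) + 2·e^(−4.0589) = 3.0000 + 0.19932 + 0.034536 = 3.2339.
⟨E⟩ = Σ Eᵢ gᵢe^(−Eᵢ/kT) / Z = (0·3.0000 + 597·0.19932 + 752·0.034536) / 3.2339 = 44.8 meV.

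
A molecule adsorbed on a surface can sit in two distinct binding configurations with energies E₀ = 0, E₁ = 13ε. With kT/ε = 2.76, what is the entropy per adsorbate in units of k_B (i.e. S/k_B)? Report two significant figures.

Eᵢ/kT = 0, 4.710.
Z = Σ e^(−Eᵢ/kT) = e^(−0) + e^(−4.710) = 1.000 + 0.009005 = 1.009.
⟨E⟩ = Σ EᵢPᵢ = 0.1160 ε.
S/k_B = ln Z + ⟨E⟩/kT = ln(1.009) + 0.1160/2.76 = 0.008960 + 0.04203 = 0.051.

0.051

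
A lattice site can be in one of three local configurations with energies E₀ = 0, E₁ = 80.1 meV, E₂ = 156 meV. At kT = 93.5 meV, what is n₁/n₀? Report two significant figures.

0.42

n₁/n₀ = exp[−(E₁−E₀)/kT] = exp(−(80.1 meV)/(93.5 meV)) = exp(-0.8567) = 0.42.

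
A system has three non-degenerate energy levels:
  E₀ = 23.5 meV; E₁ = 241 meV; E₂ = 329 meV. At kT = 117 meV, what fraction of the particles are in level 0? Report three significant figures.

Eᵢ/kT = 0.20085, 2.0598, 2.8120.
Z = Σ e^(−Eᵢ/kT) = e^(−0.20085) + e^(−2.0598) + e^(−2.8120) = 0.81804 + 0.12748 + 0.060085 = 1.0056.
P₀ = e^(−E₀/kT) / Z = 0.81804/1.0056 = 0.813.

0.813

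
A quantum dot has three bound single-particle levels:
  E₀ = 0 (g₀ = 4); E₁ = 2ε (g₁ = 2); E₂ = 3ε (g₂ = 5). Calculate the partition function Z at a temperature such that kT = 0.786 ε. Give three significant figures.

Z = 4.27

Eᵢ/kT = 0, 2.5445, 3.8168.
Z = Σ gᵢe^(−Eᵢ/kT) = 4·e^(−0) + 2·e^(−2.5445) + 5·e^(−3.8168) = 4.0000 + 0.15702 + 0.10999 = 4.2670.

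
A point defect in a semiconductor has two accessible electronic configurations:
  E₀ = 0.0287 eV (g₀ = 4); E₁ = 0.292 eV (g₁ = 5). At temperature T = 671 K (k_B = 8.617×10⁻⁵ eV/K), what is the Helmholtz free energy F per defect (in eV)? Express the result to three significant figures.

-0.0522 eV

k_BT = 8.617×10⁻⁵ × 671 K = 0.057820 eV.
Eᵢ/kT = 0.49637, 5.0502.
Z = Σ gᵢe^(−Eᵢ/kT) = 4·e^(−0.49637) + 5·e^(−5.0502) = 2.4349 + 0.032040 = 2.4669.
F = −kT ln Z = −0.057820 × ln(2.4669) = −0.057820 × 0.90296 = -0.0522 eV.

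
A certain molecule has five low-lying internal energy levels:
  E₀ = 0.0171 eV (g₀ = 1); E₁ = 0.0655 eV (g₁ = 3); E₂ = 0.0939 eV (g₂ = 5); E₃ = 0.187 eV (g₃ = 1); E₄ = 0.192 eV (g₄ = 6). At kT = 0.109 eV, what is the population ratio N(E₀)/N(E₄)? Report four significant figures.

n₀/n₄ = (g₀/g₄) exp[−(E₀−E₄)/kT] = (1/6) × exp(−(-0.1749 eV)/(0.109 eV)) = (1/6) × exp(1.60459) = 0.8293.

0.8293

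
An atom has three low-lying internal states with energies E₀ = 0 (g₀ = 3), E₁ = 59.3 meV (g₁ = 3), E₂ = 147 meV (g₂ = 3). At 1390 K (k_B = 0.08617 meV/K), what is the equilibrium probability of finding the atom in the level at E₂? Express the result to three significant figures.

k_BT = 0.08617 × 1390 K = 119.78 meV.
Eᵢ/kT = 0, 0.49507, 1.2272.
Z = Σ gᵢe^(−Eᵢ/kT) = 3·e^(−0) + 3·e^(−0.49507) + 3·e^(−1.2272) = 3.0000 + 1.8286 + 0.87934 = 5.7079.
P₂ = g₂ e^(−E₂/kT) / Z = 0.87934/5.7079 = 0.154.

0.154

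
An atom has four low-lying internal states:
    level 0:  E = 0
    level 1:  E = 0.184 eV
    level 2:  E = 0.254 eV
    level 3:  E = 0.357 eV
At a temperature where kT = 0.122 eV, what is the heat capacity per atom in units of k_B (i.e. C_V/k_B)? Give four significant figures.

Eᵢ/kT = 0, 1.50820, 2.08197, 2.92623.
Z = Σ e^(−Eᵢ/kT) = e^(−0) + e^(−1.50820) + e^(−2.08197) + e^(−2.92623) = 1.00000 + 0.221308 + 0.124684 + 0.0535987 = 1.39959.
⟨E⟩ = 0.0653943 eV, ⟨E²⟩ = 0.0159817 eV².
C_V/k_B = (⟨E²⟩ − ⟨E⟩²)/(kT)² = (0.0159817 − 0.00427641)/0.0148840 = 0.7864.

0.7864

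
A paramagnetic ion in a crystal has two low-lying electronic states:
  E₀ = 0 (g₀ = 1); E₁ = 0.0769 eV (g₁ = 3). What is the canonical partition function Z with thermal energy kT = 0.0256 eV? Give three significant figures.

Z = 1.15

Eᵢ/kT = 0, 3.0039.
Z = Σ gᵢe^(−Eᵢ/kT) = 1·e^(−0) + 3·e^(−3.0039) = 1.0000 + 0.14878 = 1.1488.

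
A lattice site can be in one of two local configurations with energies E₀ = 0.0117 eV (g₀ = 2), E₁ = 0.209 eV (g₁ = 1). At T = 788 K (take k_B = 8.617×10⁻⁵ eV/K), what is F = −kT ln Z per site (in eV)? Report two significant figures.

-0.037 eV

k_BT = 8.617×10⁻⁵ × 788 K = 0.06790 eV.
Eᵢ/kT = 0.1723, 3.078.
Z = Σ gᵢe^(−Eᵢ/kT) = 2·e^(−0.1723) + 1·e^(−3.078) = 1.683 + 0.04605 = 1.729.
F = −kT ln Z = −0.06790 × ln(1.729) = −0.06790 × 0.5475 = -0.037 eV.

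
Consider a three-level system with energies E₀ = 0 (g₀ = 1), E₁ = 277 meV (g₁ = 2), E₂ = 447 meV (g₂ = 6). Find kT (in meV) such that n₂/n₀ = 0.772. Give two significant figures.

220 meV

n₂/n₀ = (g₂/g₀) exp[−(E₂−E₀)/kT] = 0.772.
⇒ (E₂−E₀)/kT = ln((6/1)/0.772) = ln(7.772) = 2.051.
kT = 447 meV / 2.051 = 220 meV.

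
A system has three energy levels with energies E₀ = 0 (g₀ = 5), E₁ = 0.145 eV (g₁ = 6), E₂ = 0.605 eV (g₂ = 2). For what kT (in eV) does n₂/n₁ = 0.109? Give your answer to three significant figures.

0.412 eV

n₂/n₁ = (g₂/g₁) exp[−(E₂−E₁)/kT] = 0.109.
⇒ (E₂−E₁)/kT = ln((2/6)/0.109) = ln(3.0581) = 1.1178.
kT = 0.460 eV / 1.1178 = 0.412 eV.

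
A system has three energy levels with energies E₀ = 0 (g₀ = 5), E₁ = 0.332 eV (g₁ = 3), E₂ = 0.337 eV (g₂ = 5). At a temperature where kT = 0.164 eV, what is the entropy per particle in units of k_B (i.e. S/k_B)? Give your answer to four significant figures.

Eᵢ/kT = 0, 2.02439, 2.05488.
Z = Σ gᵢe^(−Eᵢ/kT) = 5·e^(−0) + 3·e^(−2.02439) + 5·e^(−2.05488) = 5.00000 + 0.396223 + 0.640541 = 6.03676.
⟨E⟩ = Σ EᵢPᵢ = 0.0575488 eV.
S/k_B = ln Z + ⟨E⟩/kT = ln(6.03676) + 0.0575488/0.164 = 1.79787 + 0.350907 = 2.149.

2.149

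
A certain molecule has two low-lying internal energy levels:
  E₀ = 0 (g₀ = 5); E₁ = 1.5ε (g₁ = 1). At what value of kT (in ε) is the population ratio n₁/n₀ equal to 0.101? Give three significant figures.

n₁/n₀ = (g₁/g₀) exp[−(E₁−E₀)/kT] = 0.101.
⇒ (E₁−E₀)/kT = ln((1/5)/0.101) = ln(1.9802) = 0.68320.
kT = 1.5ε / 0.68320 = 2.20 ε.

2.20 ε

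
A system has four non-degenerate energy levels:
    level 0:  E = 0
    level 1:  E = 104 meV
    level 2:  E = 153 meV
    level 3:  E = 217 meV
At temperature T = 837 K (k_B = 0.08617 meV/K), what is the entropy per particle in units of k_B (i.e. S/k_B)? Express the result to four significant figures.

0.8696

k_BT = 0.08617 × 837 K = 72.1243 meV.
Eᵢ/kT = 0, 1.44196, 2.12134, 3.00869.
Z = Σ e^(−Eᵢ/kT) = e^(−0) + e^(−1.44196) + e^(−2.12134) + e^(−3.00869) = 1.00000 + 0.236464 + 0.119871 + 0.0493563 = 1.40569.
⟨E⟩ = Σ EᵢPᵢ = 38.1612 meV.
S/k_B = ln Z + ⟨E⟩/kT = ln(1.40569) + 38.1612/72.1243 = 0.340528 + 0.529103 = 0.8696.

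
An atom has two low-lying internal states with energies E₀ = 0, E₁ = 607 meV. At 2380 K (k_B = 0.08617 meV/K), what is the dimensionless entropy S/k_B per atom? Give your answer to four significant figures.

0.1964

k_BT = 0.08617 × 2380 K = 205.085 meV.
Eᵢ/kT = 0, 2.95975.
Z = Σ e^(−Eᵢ/kT) = e^(−0) + e^(−2.95975) = 1.00000 + 0.0518319 = 1.05183.
⟨E⟩ = Σ EᵢPᵢ = 29.9116 meV.
S/k_B = ln Z + ⟨E⟩/kT = ln(1.05183) + 29.9116/205.085 = 0.0505315 + 0.145850 = 0.1964.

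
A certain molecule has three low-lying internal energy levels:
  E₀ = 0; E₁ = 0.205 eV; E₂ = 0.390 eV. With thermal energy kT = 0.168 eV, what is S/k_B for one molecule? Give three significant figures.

Eᵢ/kT = 0, 1.2202, 2.3214.
Z = Σ e^(−Eᵢ/kT) = e^(−0) + e^(−1.2202) + e^(−2.3214) = 1.0000 + 0.29517 + 0.098136 = 1.3933.
⟨E⟩ = Σ EᵢPᵢ = 0.070899 eV.
S/k_B = ln Z + ⟨E⟩/kT = ln(1.3933) + 0.070899/0.168 = 0.33168 + 0.42202 = 0.754.

0.754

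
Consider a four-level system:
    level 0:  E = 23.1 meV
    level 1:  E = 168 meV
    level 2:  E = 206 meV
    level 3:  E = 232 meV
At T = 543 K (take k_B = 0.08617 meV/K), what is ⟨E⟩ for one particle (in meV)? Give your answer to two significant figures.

k_BT = 0.08617 × 543 K = 46.79 meV.
Eᵢ/kT = 0.4937, 3.591, 4.403, 4.958.
Z = Σ e^(−Eᵢ/kT) = e^(−0.4937) + e^(−3.591) + e^(−4.403) + e^(−4.958) = 0.6104 + 0.02757 + 0.01224 + 0.007027 = 0.6572.
⟨E⟩ = Σ Eᵢ e^(−Eᵢ/kT) / Z = (23.1·0.6104 + 168·0.02757 + 206·0.01224 + 232·0.007027) / 0.6572 = 35 meV.

35 meV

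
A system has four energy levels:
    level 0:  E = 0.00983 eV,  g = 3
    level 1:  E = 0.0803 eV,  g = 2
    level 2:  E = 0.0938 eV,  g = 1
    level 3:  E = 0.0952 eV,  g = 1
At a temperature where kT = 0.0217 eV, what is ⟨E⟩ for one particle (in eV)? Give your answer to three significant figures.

0.0127 eV

Eᵢ/kT = 0.45300, 3.7005, 4.3226, 4.3871.
Z = Σ gᵢe^(−Eᵢ/kT) = 3·e^(−0.45300) + 2·e^(−3.7005) + 1·e^(−4.3226) + 1·e^(−4.3871) = 1.9072 + 0.049422 + 0.013265 + 0.012437 = 1.9823.
⟨E⟩ = Σ Eᵢ gᵢe^(−Eᵢ/kT) / Z = (0.00983·1.9072 + 0.0803·0.049422 + 0.0938·0.013265 + 0.0952·0.012437) / 1.9823 = 0.0127 eV.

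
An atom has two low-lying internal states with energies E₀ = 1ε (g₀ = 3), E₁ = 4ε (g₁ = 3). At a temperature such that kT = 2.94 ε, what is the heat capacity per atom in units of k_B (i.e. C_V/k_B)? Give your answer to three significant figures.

0.203

Eᵢ/kT = 0.34014, 1.3605.
Z = Σ gᵢe^(−Eᵢ/kT) = 3·e^(−0.34014) + 3·e^(−1.3605) = 2.1350 + 0.76960 = 2.9046.
⟨E⟩ = 1.7949 ε, ⟨E²⟩ = 4.9744 ε².
C_V/k_B = (⟨E²⟩ − ⟨E⟩²)/(kT)² = (4.9744 − 3.2217)/8.6436 = 0.203.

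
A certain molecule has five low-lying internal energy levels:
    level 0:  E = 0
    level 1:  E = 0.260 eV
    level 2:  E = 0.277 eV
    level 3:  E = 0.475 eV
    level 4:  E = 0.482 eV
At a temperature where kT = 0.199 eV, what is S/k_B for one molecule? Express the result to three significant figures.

1.20

Eᵢ/kT = 0, 1.3065, 1.3920, 2.3869, 2.4221.
Z = Σ e^(−Eᵢ/kT) = e^(−0) + e^(−1.3065) + e^(−1.3920) + e^(−2.3869) + e^(−2.4221) = 1.0000 + 0.27077 + 0.24858 + 0.091914 + 0.088735 = 1.7000.
⟨E⟩ = Σ EᵢPᵢ = 0.13276 eV.
S/k_B = ln Z + ⟨E⟩/kT = ln(1.7000) + 0.13276/0.199 = 0.53063 + 0.66714 = 1.20.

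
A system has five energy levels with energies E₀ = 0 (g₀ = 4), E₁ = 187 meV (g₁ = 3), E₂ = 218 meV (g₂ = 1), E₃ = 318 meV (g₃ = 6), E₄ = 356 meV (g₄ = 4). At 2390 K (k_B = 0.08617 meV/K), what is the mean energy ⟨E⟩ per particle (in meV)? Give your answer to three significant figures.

k_BT = 0.08617 × 2390 K = 205.95 meV.
Eᵢ/kT = 0, 0.90799, 1.0585, 1.5441, 1.7286.
Z = Σ gᵢe^(−Eᵢ/kT) = 4·e^(−0) + 3·e^(−0.90799) + 1·e^(−1.0585) + 6·e^(−1.5441) + 4·e^(−1.7286) = 4.0000 + 1.2100 + 0.34698 + 1.2810 + 0.71013 = 7.5481.
⟨E⟩ = Σ Eᵢ gᵢe^(−Eᵢ/kT) / Z = (0·4.0000 + 187·1.2100 + 218·0.34698 + 318·1.2810 + 356·0.71013) / 7.5481 = 127 meV.

127 meV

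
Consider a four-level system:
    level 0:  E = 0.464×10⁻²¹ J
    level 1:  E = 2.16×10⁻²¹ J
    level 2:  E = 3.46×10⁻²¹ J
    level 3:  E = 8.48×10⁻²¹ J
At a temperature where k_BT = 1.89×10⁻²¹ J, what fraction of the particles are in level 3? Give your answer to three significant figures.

0.00884

Eᵢ/kT = 0.24550, 1.1429, 1.8307, 4.4868.
Z = Σ e^(−Eᵢ/kT) = e^(−0.24550) + e^(−1.1429) + e^(−1.8307) + e^(−4.4868) = 0.78231 + 0.31889 + 0.16030 + 0.011257 = 1.2728.
P₃ = e^(−E₃/kT) / Z = 0.011257/1.2728 = 0.00884.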